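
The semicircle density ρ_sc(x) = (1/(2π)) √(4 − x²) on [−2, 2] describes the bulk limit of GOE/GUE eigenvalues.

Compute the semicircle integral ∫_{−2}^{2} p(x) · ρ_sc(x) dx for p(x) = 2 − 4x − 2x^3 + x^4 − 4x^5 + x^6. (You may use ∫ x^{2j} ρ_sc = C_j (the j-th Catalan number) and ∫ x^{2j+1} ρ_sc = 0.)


Write p(x) = Σ a_i x^i, split into monomials and integrate each against ρ_sc separately.
Using ∫ x^{2j} ρ_sc = C_j = (1/(j+1)) C(2j, j) (Catalan numbers) and ∫ x^{2j+1} ρ_sc = 0 (odd monomials vanish by symmetry):
  i = 0 (even): a_0 · C_{0} = 2 · 1 = 2
  i = 1 (odd): ∫ x^1 ρ_sc = 0 (vanishes)
  i = 3 (odd): ∫ x^3 ρ_sc = 0 (vanishes)
  i = 4 (even): a_4 · C_{2} = 1 · 2 = 2
  i = 5 (odd): ∫ x^5 ρ_sc = 0 (vanishes)
  i = 6 (even): a_6 · C_{3} = 1 · 5 = 5

Summing the contributions: ∫_{−2}^{2} p(x) ρ_sc(x) dx = 2 + 2 + 5 = 9.


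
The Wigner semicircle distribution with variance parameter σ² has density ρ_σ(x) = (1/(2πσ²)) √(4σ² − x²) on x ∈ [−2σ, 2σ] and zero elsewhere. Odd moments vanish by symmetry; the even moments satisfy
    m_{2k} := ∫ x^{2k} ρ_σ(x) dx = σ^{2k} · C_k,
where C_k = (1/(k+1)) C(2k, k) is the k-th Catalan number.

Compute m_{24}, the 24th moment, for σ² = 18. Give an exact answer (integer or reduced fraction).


By the scaled semicircle moment identity, m_{2k} = σ^{2k} · C_k with k = 12.
C_12 = (1/(k+1)) · C(2k, k) = (1/13) · C(24, 12) = (1/13) · 2704156 = 208012.
σ^{2k} = (σ²)^k = (18)^12 = 1156831381426176.

Therefore m_{24} = σ^{24} · C_12 = 1156831381426176 · 208012 = 240634809313221722112.


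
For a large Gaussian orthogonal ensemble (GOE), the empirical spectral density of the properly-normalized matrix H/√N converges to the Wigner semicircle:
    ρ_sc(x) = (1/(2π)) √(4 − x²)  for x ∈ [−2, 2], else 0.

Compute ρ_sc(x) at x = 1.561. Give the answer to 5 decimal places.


ρ_sc(x) = (1/(2π)) √(4 − x²). With x = 1.561:
  4 − x² = 4 − (1.561)² = 4 − 2.436721 = 1.563279.
  √(4 − x²) = 1.250312.
  1/(2π) = 0.159155.
  ρ_sc(1.561) = 0.159155 · 1.250312 = 0.198993.

Rounded to 5 decimal places: ρ_sc(1.561) ≈ 0.19899.


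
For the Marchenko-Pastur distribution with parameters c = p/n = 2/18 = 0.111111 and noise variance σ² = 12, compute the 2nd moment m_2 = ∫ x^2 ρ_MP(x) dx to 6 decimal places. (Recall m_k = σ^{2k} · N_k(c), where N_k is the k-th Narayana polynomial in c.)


E[X²] = σ⁴ (1 + c) (second MP moment). With σ² = 12 (so σ⁴ = 144) and c = 2/18 = 0.111111: E[X²] = 144 · (1 + 0.111111) = 144 · 1.111111.

So E[X^2] = 160.000000.


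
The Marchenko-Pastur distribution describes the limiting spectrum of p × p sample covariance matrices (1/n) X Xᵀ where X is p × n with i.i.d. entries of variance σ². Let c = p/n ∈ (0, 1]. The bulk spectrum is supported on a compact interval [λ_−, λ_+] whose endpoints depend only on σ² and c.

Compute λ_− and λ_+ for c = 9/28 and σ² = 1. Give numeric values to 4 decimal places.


c = 9/28 = 0.321429; √c = 0.566947.
λ_− = σ² (1 − √c)² = 1 · (1 − 0.566947)² = 1 · (0.433053)² = 0.187535.
λ_+ = σ² (1 + √c)² = 1 · (1 + 0.566947)² = 1 · (1.566947)² = 2.455322.

Rounded to 4 decimal places: λ_− ≈ 0.1875, λ_+ ≈ 2.4553.


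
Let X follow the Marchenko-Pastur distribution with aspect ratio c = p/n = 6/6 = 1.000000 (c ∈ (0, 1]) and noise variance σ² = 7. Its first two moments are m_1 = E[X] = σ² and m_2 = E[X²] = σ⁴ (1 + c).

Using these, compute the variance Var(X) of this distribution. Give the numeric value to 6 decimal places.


m_1 = E[X] = σ² = 7, so m_1² = 49.
m_2 = E[X²] = σ⁴ (1 + c) = 49 · (1 + 1.000000) = 49 · 2.000000 = 98.000000.
(Note m_2 − m_1² simplifies to c · σ⁴ = 1.000000 · 49.)

Var(X) = m_2 − m_1² = 98.000000 − 49 = 49.000000.


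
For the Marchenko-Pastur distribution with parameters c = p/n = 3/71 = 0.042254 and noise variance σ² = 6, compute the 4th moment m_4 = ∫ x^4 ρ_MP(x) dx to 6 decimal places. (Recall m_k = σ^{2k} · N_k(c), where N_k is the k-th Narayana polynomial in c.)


E[X⁴] = σ⁸ (1 + 6c + 6c² + c³) (fourth MP moment). With σ² = 6 (so σ⁸ = 1296) and c = 3/71 = 0.042254: E[X⁴] = 1296 · (1 + 6·0.042254 + 6·(0.042254)² + (0.042254)³) = 1296 · 1.264309.

So E[X^4] = 1638.544107.


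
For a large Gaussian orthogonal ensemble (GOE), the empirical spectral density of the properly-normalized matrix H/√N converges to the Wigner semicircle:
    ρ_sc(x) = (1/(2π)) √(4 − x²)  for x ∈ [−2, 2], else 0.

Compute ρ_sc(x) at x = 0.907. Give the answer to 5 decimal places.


ρ_sc(x) = (1/(2π)) √(4 − x²). With x = 0.907:
  4 − x² = 4 − (0.907)² = 4 − 0.822649 = 3.177351.
  √(4 − x²) = 1.782513.
  1/(2π) = 0.159155.
  ρ_sc(0.907) = 0.159155 · 1.782513 = 0.283696.

Rounded to 5 decimal places: ρ_sc(0.907) ≈ 0.28370.


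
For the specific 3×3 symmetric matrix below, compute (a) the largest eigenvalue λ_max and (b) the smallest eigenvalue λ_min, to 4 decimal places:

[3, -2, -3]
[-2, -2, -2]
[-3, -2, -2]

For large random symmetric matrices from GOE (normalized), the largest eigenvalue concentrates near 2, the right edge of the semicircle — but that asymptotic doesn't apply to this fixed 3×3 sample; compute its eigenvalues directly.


Since M is real symmetric, all three eigenvalues are real; they are the roots of det(λI − M) = λ³ − (tr M) λ² + s λ − det M, where s is the sum of the principal 2×2 minors.
tr M = 3 + (-2) + (-2) = -1.
s = (3·(-2) − (-2)²) + (3·(-2) − (-3)²) + ((-2)·(-2) − (-2)²) = -10 + (-15) + 0 = -25.
det M (expand along row 1) = 3·0 − (-2)·(-2) + (-3)·(-2) = 2.
Characteristic polynomial: λ³ + λ² − 25λ − 2 = 0.
Substitute λ = y + (tr M)/3 = y − 0.333333 to remove the quadratic term: y³ + p·y + q = 0 with p = s − (tr M)²/3 = -25.333333 and q = −2(tr M)³/27 + (tr M)·s/3 − det M = 6.407407.
Three real roots ⇒ use the trigonometric (Viète) form: r = 2√(−p/3) = 5.811865, φ = arccos(3q/(p·r)) = arccos(-0.130556) = 1.701726 rad.
y_k = r·cos(φ/3 − 2πk/3) for k = 0, 1, 2 gives y = 4.901647, 0.253568, -5.155214.
λ_k = y_k − 0.333333 gives λ = 4.5683, -0.0798, -5.4885 (check: the sum is -1.0000 = tr M).

Hence λ_max = 4.5683 and λ_min = -5.4885.


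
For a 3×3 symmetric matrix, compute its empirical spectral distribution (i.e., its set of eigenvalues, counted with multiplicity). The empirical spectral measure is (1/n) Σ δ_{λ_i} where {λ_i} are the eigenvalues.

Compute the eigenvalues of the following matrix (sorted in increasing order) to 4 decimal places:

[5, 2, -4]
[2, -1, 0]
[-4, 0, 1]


Since M is real symmetric, all three eigenvalues are real; they are the roots of det(λI − M) = λ³ − (tr M) λ² + s λ − det M, where s is the sum of the principal 2×2 minors.
tr M = 5 + (-1) + 1 = 5.
s = (5·(-1) − 2²) + (5·1 − (-4)²) + ((-1)·1 − 0²) = -9 + (-11) + (-1) = -21.
det M (expand along row 1) = 5·(-1) − 2·2 + (-4)·(-4) = 7.
Characteristic polynomial: λ³ − 5λ² − 21λ − 7 = 0.
Substitute λ = y + (tr M)/3 = y + 1.666667 to remove the quadratic term: y³ + p·y + q = 0 with p = s − (tr M)²/3 = -29.333333 and q = −2(tr M)³/27 + (tr M)·s/3 − det M = -51.259259.
Three real roots ⇒ use the trigonometric (Viète) form: r = 2√(−p/3) = 6.253888, φ = arccos(3q/(p·r)) = arccos(0.838266) = 0.576700 rad.
y_k = r·cos(φ/3 − 2πk/3) for k = 0, 1, 2 gives y = 6.138691, -2.034605, -4.104086.
λ_k = y_k + 1.666667 gives λ = 7.8054, -0.3679, -2.4374 (check: the sum is 5.0000 = tr M).

Eigenvalues sorted in increasing order: [-2.4374, -0.3679, 7.8054].


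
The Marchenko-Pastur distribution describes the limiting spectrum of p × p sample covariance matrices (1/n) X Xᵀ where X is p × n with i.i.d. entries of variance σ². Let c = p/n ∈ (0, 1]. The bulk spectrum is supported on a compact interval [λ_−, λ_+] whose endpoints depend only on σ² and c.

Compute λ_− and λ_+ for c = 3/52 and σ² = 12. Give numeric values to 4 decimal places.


c = 3/52 = 0.057692; √c = 0.240192.
λ_− = σ² (1 − √c)² = 12 · (1 − 0.240192)² = 12 · (0.759808)² = 6.927694.
λ_+ = σ² (1 + √c)² = 12 · (1 + 0.240192)² = 12 · (1.240192)² = 18.456921.

Rounded to 4 decimal places: λ_− ≈ 6.9277, λ_+ ≈ 18.4569.


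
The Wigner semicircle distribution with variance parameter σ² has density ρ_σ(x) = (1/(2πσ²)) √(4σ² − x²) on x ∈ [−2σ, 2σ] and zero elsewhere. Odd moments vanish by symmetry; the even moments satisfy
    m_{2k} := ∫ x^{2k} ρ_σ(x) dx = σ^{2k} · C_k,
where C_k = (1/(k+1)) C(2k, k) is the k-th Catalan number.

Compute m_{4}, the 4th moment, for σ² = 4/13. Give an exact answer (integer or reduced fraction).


By the scaled semicircle moment identity, m_{2k} = σ^{2k} · C_k with k = 2.
C_2 = (1/(k+1)) · C(2k, k) = (1/3) · C(4, 2) = (1/3) · 6 = 2.
σ^{2k} = (σ²)^k = (4/13)^2 = 16/169.

Therefore m_{4} = σ^{4} · C_2 = (16/169) · 2 = 32/169.


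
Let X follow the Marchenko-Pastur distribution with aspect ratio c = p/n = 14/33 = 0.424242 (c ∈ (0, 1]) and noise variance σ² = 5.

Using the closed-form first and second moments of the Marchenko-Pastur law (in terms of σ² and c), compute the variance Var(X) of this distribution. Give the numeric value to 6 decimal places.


Recall the MP moments m_1 = E[X] = σ² and m_2 = E[X²] = σ⁴ (1 + c).
m_1 = E[X] = σ² = 5, so m_1² = 25.
m_2 = E[X²] = σ⁴ (1 + c) = 25 · (1 + 0.424242) = 25 · 1.424242 = 35.606061.
(Note m_2 − m_1² simplifies to c · σ⁴ = 0.424242 · 25.)

Var(X) = m_2 − m_1² = 35.606061 − 25 = 10.606061.


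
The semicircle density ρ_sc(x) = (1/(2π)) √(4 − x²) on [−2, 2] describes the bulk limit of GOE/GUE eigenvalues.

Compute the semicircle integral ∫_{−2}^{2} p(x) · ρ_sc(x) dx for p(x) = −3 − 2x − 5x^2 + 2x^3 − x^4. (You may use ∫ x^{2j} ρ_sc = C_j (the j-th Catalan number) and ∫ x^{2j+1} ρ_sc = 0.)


Write p(x) = Σ a_i x^i, split into monomials and integrate each against ρ_sc separately.
Using ∫ x^{2j} ρ_sc = C_j = (1/(j+1)) C(2j, j) (Catalan numbers) and ∫ x^{2j+1} ρ_sc = 0 (odd monomials vanish by symmetry):
  i = 0 (even): a_0 · C_{0} = -3 · 1 = -3
  i = 1 (odd): ∫ x^1 ρ_sc = 0 (vanishes)
  i = 2 (even): a_2 · C_{1} = -5 · 1 = -5
  i = 3 (odd): ∫ x^3 ρ_sc = 0 (vanishes)
  i = 4 (even): a_4 · C_{2} = -1 · 2 = -2

Summing the contributions: ∫_{−2}^{2} p(x) ρ_sc(x) dx = (-3) + (-5) + (-2) = -10.


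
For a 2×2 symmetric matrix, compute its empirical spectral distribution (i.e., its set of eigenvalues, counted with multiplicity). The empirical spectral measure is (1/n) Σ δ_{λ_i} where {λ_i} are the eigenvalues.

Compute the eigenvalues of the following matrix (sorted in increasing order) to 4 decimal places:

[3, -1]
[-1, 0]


Since M is real symmetric, both eigenvalues are real; they are the roots of det(λI − M) = λ² − (tr M) λ + det M.
tr M = 3 + 0 = 3.
det M = 3·0 − (-1)² = 0 − 1 = -1.
Characteristic polynomial: λ² − 3λ − 1 = 0.
Discriminant Δ = (tr M)² − 4·det M = 9 − (-4) = 13; √Δ = 3.605551.
λ = (tr M ± √Δ)/2 = (3 ± 3.605551)/2, giving (tr M − √Δ)/2 = -0.3028 and (tr M + √Δ)/2 = 3.3028.

Eigenvalues sorted in increasing order: [-0.3028, 3.3028].


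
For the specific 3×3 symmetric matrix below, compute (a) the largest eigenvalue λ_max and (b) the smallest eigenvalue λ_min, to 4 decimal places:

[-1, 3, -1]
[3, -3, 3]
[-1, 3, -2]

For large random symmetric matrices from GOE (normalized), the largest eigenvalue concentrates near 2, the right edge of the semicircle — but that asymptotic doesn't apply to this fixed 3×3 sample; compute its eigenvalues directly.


Since M is real symmetric, all three eigenvalues are real; they are the roots of det(λI − M) = λ³ − (tr M) λ² + s λ − det M, where s is the sum of the principal 2×2 minors.
tr M = -1 + (-3) + (-2) = -6.
s = ((-1)·(-3) − 3²) + ((-1)·(-2) − (-1)²) + ((-3)·(-2) − 3²) = -6 + 1 + (-3) = -8.
det M (expand along row 1) = (-1)·(-3) − 3·(-3) + (-1)·6 = 6.
Characteristic polynomial: λ³ + 6λ² − 8λ − 6 = 0.
Substitute λ = y + (tr M)/3 = y − 2.000000 to remove the quadratic term: y³ + p·y + q = 0 with p = s − (tr M)²/3 = -20.000000 and q = −2(tr M)³/27 + (tr M)·s/3 − det M = 26.000000.
Three real roots ⇒ use the trigonometric (Viète) form: r = 2√(−p/3) = 5.163978, φ = arccos(3q/(p·r)) = arccos(-0.755232) = 2.426804 rad.
y_k = r·cos(φ/3 − 2πk/3) for k = 0, 1, 2 gives y = 3.564537, 1.453555, -5.018092.
λ_k = y_k − 2.000000 gives λ = 1.5645, -0.5464, -7.0181 (check: the sum is -6.0000 = tr M).

Hence λ_max = 1.5645 and λ_min = -7.0181.


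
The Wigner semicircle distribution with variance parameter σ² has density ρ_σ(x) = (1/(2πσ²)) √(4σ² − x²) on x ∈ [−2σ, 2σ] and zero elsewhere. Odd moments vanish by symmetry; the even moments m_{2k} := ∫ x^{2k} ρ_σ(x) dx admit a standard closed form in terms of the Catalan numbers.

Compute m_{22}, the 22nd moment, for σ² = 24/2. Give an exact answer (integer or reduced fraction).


By the scaled semicircle moment identity, m_{2k} = σ^{2k} · C_k with k = 11.
C_11 = (1/(k+1)) · C(2k, k) = (1/12) · C(22, 11) = (1/12) · 705432 = 58786.
σ^{2k} = (σ²)^k = (24/2)^11 = 743008370688.

Therefore m_{22} = σ^{22} · C_11 = 743008370688 · 58786 = 43678490079264768.


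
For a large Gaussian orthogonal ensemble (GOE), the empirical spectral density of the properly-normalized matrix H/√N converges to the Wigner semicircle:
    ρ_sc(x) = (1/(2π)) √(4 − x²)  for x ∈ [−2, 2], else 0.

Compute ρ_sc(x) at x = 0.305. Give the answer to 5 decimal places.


ρ_sc(x) = (1/(2π)) √(4 − x²). With x = 0.305:
  4 − x² = 4 − (0.305)² = 4 − 0.093025 = 3.906975.
  √(4 − x²) = 1.976607.
  1/(2π) = 0.159155.
  ρ_sc(0.305) = 0.159155 · 1.976607 = 0.314587.

Rounded to 5 decimal places: ρ_sc(0.305) ≈ 0.31459.


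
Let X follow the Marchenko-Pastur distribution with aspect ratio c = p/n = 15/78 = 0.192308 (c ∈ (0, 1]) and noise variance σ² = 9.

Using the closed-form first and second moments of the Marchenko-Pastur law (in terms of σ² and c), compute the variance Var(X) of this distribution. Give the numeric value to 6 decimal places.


Recall the MP moments m_1 = E[X] = σ² and m_2 = E[X²] = σ⁴ (1 + c).
m_1 = E[X] = σ² = 9, so m_1² = 81.
m_2 = E[X²] = σ⁴ (1 + c) = 81 · (1 + 0.192308) = 81 · 1.192308 = 96.576923.
(Note m_2 − m_1² simplifies to c · σ⁴ = 0.192308 · 81.)

Var(X) = m_2 − m_1² = 96.576923 − 81 = 15.576923.


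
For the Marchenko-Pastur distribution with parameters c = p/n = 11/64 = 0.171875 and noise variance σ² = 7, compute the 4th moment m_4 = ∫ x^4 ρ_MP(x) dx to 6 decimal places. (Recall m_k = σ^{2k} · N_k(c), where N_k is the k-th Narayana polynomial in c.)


E[X⁴] = σ⁸ (1 + 6c + 6c² + c³) (fourth MP moment). With σ² = 7 (so σ⁸ = 2401) and c = 11/64 = 0.171875: E[X⁴] = 2401 · (1 + 6·0.171875 + 6·(0.171875)² + (0.171875)³) = 2401 · 2.213573.

So E[X^4] = 5314.789867.


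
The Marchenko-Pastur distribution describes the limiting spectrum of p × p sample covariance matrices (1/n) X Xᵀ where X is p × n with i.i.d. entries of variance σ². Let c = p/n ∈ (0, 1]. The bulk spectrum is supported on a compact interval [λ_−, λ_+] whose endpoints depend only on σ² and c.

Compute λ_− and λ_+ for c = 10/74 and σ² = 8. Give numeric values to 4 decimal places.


c = 10/74 = 0.135135; √c = 0.367607.
λ_− = σ² (1 − √c)² = 8 · (1 − 0.367607)² = 8 · (0.632393)² = 3.199364.
λ_+ = σ² (1 + √c)² = 8 · (1 + 0.367607)² = 8 · (1.367607)² = 14.962798.

Rounded to 4 decimal places: λ_− ≈ 3.1994, λ_+ ≈ 14.9628.


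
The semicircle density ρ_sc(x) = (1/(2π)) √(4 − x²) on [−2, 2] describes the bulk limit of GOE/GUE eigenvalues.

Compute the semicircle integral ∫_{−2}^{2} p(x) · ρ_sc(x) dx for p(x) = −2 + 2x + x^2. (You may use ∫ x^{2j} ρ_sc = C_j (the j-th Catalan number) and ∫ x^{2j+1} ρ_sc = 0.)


Write p(x) = Σ a_i x^i, split into monomials and integrate each against ρ_sc separately.
Using ∫ x^{2j} ρ_sc = C_j = (1/(j+1)) C(2j, j) (Catalan numbers) and ∫ x^{2j+1} ρ_sc = 0 (odd monomials vanish by symmetry):
  i = 0 (even): a_0 · C_{0} = -2 · 1 = -2
  i = 1 (odd): ∫ x^1 ρ_sc = 0 (vanishes)
  i = 2 (even): a_2 · C_{1} = 1 · 1 = 1

Summing the contributions: ∫_{−2}^{2} p(x) ρ_sc(x) dx = (-2) + 1 = -1.


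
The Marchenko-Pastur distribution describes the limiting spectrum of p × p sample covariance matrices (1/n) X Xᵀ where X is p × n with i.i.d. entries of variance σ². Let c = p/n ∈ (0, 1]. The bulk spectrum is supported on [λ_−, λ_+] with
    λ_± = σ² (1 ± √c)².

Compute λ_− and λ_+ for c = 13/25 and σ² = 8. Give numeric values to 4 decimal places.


c = 13/25 = 0.520000; √c = 0.721110.
λ_− = σ² (1 − √c)² = 8 · (1 − 0.721110)² = 8 · (0.278890)² = 0.622236.
λ_+ = σ² (1 + √c)² = 8 · (1 + 0.721110)² = 8 · (1.721110)² = 23.697764.

Rounded to 4 decimal places: λ_− ≈ 0.6222, λ_+ ≈ 23.6978.


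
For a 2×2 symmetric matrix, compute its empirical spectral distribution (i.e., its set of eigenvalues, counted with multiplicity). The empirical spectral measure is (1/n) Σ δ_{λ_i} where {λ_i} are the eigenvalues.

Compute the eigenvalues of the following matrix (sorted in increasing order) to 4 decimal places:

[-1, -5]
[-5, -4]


Since M is real symmetric, both eigenvalues are real; they are the roots of det(λI − M) = λ² − (tr M) λ + det M.
tr M = -1 + (-4) = -5.
det M = (-1)·(-4) − (-5)² = 4 − 25 = -21.
Characteristic polynomial: λ² + 5λ − 21 = 0.
Discriminant Δ = (tr M)² − 4·det M = 25 − (-84) = 109; √Δ = 10.440307.
λ = (tr M ± √Δ)/2 = (-5 ± 10.440307)/2, giving (tr M − √Δ)/2 = -7.7202 and (tr M + √Δ)/2 = 2.7202.

Eigenvalues sorted in increasing order: [-7.7202, 2.7202].


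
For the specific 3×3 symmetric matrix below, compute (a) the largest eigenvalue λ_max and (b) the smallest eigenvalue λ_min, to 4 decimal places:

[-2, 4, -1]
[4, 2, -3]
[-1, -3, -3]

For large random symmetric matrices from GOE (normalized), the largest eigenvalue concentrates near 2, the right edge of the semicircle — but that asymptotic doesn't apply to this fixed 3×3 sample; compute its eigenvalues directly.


Since M is real symmetric, all three eigenvalues are real; they are the roots of det(λI − M) = λ³ − (tr M) λ² + s λ − det M, where s is the sum of the principal 2×2 minors.
tr M = -2 + 2 + (-3) = -3.
s = ((-2)·2 − 4²) + ((-2)·(-3) − (-1)²) + (2·(-3) − (-3)²) = -20 + 5 + (-15) = -30.
det M (expand along row 1) = (-2)·(-15) − 4·(-15) + (-1)·(-10) = 100.
Characteristic polynomial: λ³ + 3λ² − 30λ − 100 = 0.
Substitute λ = y + (tr M)/3 = y − 1.000000 to remove the quadratic term: y³ + p·y + q = 0 with p = s − (tr M)²/3 = -33.000000 and q = −2(tr M)³/27 + (tr M)·s/3 − det M = -68.000000.
Three real roots ⇒ use the trigonometric (Viète) form: r = 2√(−p/3) = 6.633250, φ = arccos(3q/(p·r)) = arccos(0.931944) = 0.371058 rad.
y_k = r·cos(φ/3 − 2πk/3) for k = 0, 1, 2 gives y = 6.582576, -2.582576, -4.000000.
λ_k = y_k − 1.000000 gives λ = 5.5826, -3.5826, -5.0000 (check: the sum is -3.0000 = tr M).

Hence λ_max = 5.5826 and λ_min = -5.0000.


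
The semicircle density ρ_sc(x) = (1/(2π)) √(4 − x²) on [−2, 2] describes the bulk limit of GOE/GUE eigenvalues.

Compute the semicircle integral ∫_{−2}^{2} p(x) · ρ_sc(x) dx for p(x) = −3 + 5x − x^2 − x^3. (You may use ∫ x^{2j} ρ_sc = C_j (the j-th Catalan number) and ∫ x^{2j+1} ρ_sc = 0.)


Write p(x) = Σ a_i x^i, split into monomials and integrate each against ρ_sc separately.
Using ∫ x^{2j} ρ_sc = C_j = (1/(j+1)) C(2j, j) (Catalan numbers) and ∫ x^{2j+1} ρ_sc = 0 (odd monomials vanish by symmetry):
  i = 0 (even): a_0 · C_{0} = -3 · 1 = -3
  i = 1 (odd): ∫ x^1 ρ_sc = 0 (vanishes)
  i = 2 (even): a_2 · C_{1} = -1 · 1 = -1
  i = 3 (odd): ∫ x^3 ρ_sc = 0 (vanishes)

Summing the contributions: ∫_{−2}^{2} p(x) ρ_sc(x) dx = (-3) + (-1) = -4.


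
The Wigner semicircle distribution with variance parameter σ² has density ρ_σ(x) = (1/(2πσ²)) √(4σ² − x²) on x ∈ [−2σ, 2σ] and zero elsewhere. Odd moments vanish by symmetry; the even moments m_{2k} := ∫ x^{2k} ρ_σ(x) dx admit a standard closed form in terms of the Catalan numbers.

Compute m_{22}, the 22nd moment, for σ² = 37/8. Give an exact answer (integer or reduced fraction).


By the scaled semicircle moment identity, m_{2k} = σ^{2k} · C_k with k = 11.
C_11 = (1/(k+1)) · C(2k, k) = (1/12) · C(22, 11) = (1/12) · 705432 = 58786.
σ^{2k} = (σ²)^k = (37/8)^11 = 177917621779460413/8589934592.

Therefore m_{22} = σ^{22} · C_11 = (177917621779460413/8589934592) · 58786 = 5229532656963679919309/4294967296.


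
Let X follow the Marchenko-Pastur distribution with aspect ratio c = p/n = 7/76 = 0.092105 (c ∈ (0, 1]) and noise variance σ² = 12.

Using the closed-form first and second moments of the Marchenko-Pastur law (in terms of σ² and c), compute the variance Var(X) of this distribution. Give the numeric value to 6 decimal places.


Recall the MP moments m_1 = E[X] = σ² and m_2 = E[X²] = σ⁴ (1 + c).
m_1 = E[X] = σ² = 12, so m_1² = 144.
m_2 = E[X²] = σ⁴ (1 + c) = 144 · (1 + 0.092105) = 144 · 1.092105 = 157.263158.
(Note m_2 − m_1² simplifies to c · σ⁴ = 0.092105 · 144.)

Var(X) = m_2 − m_1² = 157.263158 − 144 = 13.263158.


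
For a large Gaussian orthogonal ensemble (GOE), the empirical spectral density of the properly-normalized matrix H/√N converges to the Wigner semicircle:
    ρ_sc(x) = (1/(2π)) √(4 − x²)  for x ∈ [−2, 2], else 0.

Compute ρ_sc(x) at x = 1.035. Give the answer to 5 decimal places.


ρ_sc(x) = (1/(2π)) √(4 − x²). With x = 1.035:
  4 − x² = 4 − (1.035)² = 4 − 1.071225 = 2.928775.
  √(4 − x²) = 1.711366.
  1/(2π) = 0.159155.
  ρ_sc(1.035) = 0.159155 · 1.711366 = 0.272372.

Rounded to 5 decimal places: ρ_sc(1.035) ≈ 0.27237.


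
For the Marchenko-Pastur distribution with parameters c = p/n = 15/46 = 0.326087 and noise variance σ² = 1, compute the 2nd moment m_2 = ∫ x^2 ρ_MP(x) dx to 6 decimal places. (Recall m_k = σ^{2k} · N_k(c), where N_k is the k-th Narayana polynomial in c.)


E[X²] = σ⁴ (1 + c) (second MP moment). With σ² = 1 (so σ⁴ = 1) and c = 15/46 = 0.326087: E[X²] = 1 · (1 + 0.326087) = 1 · 1.326087.

So E[X^2] = 1.326087.


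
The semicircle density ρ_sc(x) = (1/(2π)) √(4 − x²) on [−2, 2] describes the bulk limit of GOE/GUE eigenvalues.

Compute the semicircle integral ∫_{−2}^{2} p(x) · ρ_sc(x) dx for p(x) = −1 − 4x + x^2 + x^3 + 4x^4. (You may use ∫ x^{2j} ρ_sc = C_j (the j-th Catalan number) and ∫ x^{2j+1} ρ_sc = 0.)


Write p(x) = Σ a_i x^i, split into monomials and integrate each against ρ_sc separately.
Using ∫ x^{2j} ρ_sc = C_j = (1/(j+1)) C(2j, j) (Catalan numbers) and ∫ x^{2j+1} ρ_sc = 0 (odd monomials vanish by symmetry):
  i = 0 (even): a_0 · C_{0} = -1 · 1 = -1
  i = 1 (odd): ∫ x^1 ρ_sc = 0 (vanishes)
  i = 2 (even): a_2 · C_{1} = 1 · 1 = 1
  i = 3 (odd): ∫ x^3 ρ_sc = 0 (vanishes)
  i = 4 (even): a_4 · C_{2} = 4 · 2 = 8

Summing the contributions: ∫_{−2}^{2} p(x) ρ_sc(x) dx = (-1) + 1 + 8 = 8.


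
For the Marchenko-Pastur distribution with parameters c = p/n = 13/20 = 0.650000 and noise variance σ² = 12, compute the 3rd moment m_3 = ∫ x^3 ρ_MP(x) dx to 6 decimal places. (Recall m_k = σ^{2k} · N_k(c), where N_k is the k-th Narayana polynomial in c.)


E[X³] = σ⁶ (1 + 3c + c²) (third MP moment). With σ² = 12 (so σ⁶ = 1728) and c = 13/20 = 0.650000: E[X³] = 1728 · (1 + 3·0.650000 + (0.650000)²) = 1728 · 3.372500.

So E[X^3] = 5827.680000.


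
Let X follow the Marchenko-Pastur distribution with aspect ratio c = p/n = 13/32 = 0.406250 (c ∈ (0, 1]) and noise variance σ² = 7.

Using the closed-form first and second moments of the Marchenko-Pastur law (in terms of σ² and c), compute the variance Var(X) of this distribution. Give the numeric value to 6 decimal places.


Recall the MP moments m_1 = E[X] = σ² and m_2 = E[X²] = σ⁴ (1 + c).
m_1 = E[X] = σ² = 7, so m_1² = 49.
m_2 = E[X²] = σ⁴ (1 + c) = 49 · (1 + 0.406250) = 49 · 1.406250 = 68.906250.
(Note m_2 − m_1² simplifies to c · σ⁴ = 0.406250 · 49.)

Var(X) = m_2 − m_1² = 68.906250 − 49 = 19.906250.


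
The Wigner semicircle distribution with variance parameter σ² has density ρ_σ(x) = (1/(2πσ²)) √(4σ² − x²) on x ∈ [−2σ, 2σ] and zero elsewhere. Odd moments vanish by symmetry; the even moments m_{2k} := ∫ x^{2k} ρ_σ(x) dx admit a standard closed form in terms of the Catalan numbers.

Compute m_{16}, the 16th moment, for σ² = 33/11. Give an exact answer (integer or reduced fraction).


By the scaled semicircle moment identity, m_{2k} = σ^{2k} · C_k with k = 8.
C_8 = (1/(k+1)) · C(2k, k) = (1/9) · C(16, 8) = (1/9) · 12870 = 1430.
σ^{2k} = (σ²)^k = (33/11)^8 = 6561.

Therefore m_{16} = σ^{16} · C_8 = 6561 · 1430 = 9382230.


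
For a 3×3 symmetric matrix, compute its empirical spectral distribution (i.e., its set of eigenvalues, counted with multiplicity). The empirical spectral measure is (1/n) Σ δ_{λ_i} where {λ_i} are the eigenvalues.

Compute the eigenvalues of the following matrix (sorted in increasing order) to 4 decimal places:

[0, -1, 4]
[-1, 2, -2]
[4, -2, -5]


Since M is real symmetric, all three eigenvalues are real; they are the roots of det(λI − M) = λ³ − (tr M) λ² + s λ − det M, where s is the sum of the principal 2×2 minors.
tr M = 0 + 2 + (-5) = -3.
s = (0·2 − (-1)²) + (0·(-5) − 4²) + (2·(-5) − (-2)²) = -1 + (-16) + (-14) = -31.
det M (expand along row 1) = 0·(-14) − (-1)·13 + 4·(-6) = -11.
Characteristic polynomial: λ³ + 3λ² − 31λ + 11 = 0.
Substitute λ = y + (tr M)/3 = y − 1.000000 to remove the quadratic term: y³ + p·y + q = 0 with p = s − (tr M)²/3 = -34.000000 and q = −2(tr M)³/27 + (tr M)·s/3 − det M = 44.000000.
Three real roots ⇒ use the trigonometric (Viète) form: r = 2√(−p/3) = 6.733003, φ = arccos(3q/(p·r)) = arccos(-0.576615) = 2.185376 rad.
y_k = r·cos(φ/3 − 2πk/3) for k = 0, 1, 2 gives y = 5.024176, 1.369695, -6.393871.
λ_k = y_k − 1.000000 gives λ = 4.0242, 0.3697, -7.3939 (check: the sum is -3.0000 = tr M).

Eigenvalues sorted in increasing order: [-7.3939, 0.3697, 4.0242].


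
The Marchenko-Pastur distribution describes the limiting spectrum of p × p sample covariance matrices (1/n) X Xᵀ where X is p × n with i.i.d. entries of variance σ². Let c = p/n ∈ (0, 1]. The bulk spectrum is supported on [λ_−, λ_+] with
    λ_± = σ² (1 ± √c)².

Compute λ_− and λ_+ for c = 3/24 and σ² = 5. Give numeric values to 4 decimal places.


c = 3/24 = 0.125000; √c = 0.353553.
λ_− = σ² (1 − √c)² = 5 · (1 − 0.353553)² = 5 · (0.646447)² = 2.089466.
λ_+ = σ² (1 + √c)² = 5 · (1 + 0.353553)² = 5 · (1.353553)² = 9.160534.

Rounded to 4 decimal places: λ_− ≈ 2.0895, λ_+ ≈ 9.1605.


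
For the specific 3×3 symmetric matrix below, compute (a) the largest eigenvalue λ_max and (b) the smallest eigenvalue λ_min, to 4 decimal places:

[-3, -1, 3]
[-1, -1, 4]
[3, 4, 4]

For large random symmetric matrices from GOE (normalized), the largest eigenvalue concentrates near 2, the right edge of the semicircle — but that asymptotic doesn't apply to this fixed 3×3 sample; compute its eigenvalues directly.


Since M is real symmetric, all three eigenvalues are real; they are the roots of det(λI − M) = λ³ − (tr M) λ² + s λ − det M, where s is the sum of the principal 2×2 minors.
tr M = -3 + (-1) + 4 = 0.
s = ((-3)·(-1) − (-1)²) + ((-3)·4 − 3²) + ((-1)·4 − 4²) = 2 + (-21) + (-20) = -39.
det M (expand along row 1) = (-3)·(-20) − (-1)·(-16) + 3·(-1) = 41.
Characteristic polynomial: λ³ − 39λ − 41 = 0.
Substitute λ = y + (tr M)/3 = y + 0.000000 to remove the quadratic term: y³ + p·y + q = 0 with p = s − (tr M)²/3 = -39.000000 and q = −2(tr M)³/27 + (tr M)·s/3 − det M = -41.000000.
Three real roots ⇒ use the trigonometric (Viète) form: r = 2√(−p/3) = 7.211103, φ = arccos(3q/(p·r)) = arccos(0.437360) = 1.118136 rad.
y_k = r·cos(φ/3 − 2πk/3) for k = 0, 1, 2 gives y = 6.716012, -1.083937, -5.632075.
λ_k = y_k + 0.000000 gives λ = 6.7160, -1.0839, -5.6321 (check: the sum is 0.0000 = tr M).

Hence λ_max = 6.7160 and λ_min = -5.6321.


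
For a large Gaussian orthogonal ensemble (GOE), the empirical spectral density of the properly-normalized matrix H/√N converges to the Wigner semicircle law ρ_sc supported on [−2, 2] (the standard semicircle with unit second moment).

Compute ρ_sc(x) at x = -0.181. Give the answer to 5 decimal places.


ρ_sc(x) = (1/(2π)) √(4 − x²). With x = -0.181:
  4 − x² = 4 − (-0.181)² = 4 − 0.032761 = 3.967239.
  √(4 − x²) = 1.991793.
  1/(2π) = 0.159155.
  ρ_sc(-0.181) = 0.159155 · 1.991793 = 0.317004.

Rounded to 5 decimal places: ρ_sc(-0.181) ≈ 0.31700.


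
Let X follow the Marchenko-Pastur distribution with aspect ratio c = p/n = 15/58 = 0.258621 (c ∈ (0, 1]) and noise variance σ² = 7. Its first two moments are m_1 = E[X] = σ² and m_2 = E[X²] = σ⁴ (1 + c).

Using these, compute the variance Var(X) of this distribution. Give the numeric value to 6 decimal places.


m_1 = E[X] = σ² = 7, so m_1² = 49.
m_2 = E[X²] = σ⁴ (1 + c) = 49 · (1 + 0.258621) = 49 · 1.258621 = 61.672414.
(Note m_2 − m_1² simplifies to c · σ⁴ = 0.258621 · 49.)

Var(X) = m_2 − m_1² = 61.672414 − 49 = 12.672414.


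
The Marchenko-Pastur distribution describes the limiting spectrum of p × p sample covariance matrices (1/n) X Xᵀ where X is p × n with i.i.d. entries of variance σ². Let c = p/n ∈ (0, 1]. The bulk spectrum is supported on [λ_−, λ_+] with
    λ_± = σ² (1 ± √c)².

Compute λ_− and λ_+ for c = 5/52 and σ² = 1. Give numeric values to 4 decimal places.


c = 5/52 = 0.096154; √c = 0.310087.
λ_− = σ² (1 − √c)² = 1 · (1 − 0.310087)² = 1 · (0.689913)² = 0.475980.
λ_+ = σ² (1 + √c)² = 1 · (1 + 0.310087)² = 1 · (1.310087)² = 1.716328.

Rounded to 4 decimal places: λ_− ≈ 0.4760, λ_+ ≈ 1.7163.


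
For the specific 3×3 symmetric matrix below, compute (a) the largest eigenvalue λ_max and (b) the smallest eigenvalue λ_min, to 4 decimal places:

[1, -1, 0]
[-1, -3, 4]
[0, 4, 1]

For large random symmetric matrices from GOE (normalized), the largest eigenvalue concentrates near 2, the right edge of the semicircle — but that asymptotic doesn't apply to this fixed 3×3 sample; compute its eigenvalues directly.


Since M is real symmetric, all three eigenvalues are real; they are the roots of det(λI − M) = λ³ − (tr M) λ² + s λ − det M, where s is the sum of the principal 2×2 minors.
tr M = 1 + (-3) + 1 = -1.
s = (1·(-3) − (-1)²) + (1·1 − 0²) + ((-3)·1 − 4²) = -4 + 1 + (-19) = -22.
det M (expand along row 1) = 1·(-19) − (-1)·(-1) + 0·(-4) = -20.
Characteristic polynomial: λ³ + λ² − 22λ + 20 = 0.
Substitute λ = y + (tr M)/3 = y − 0.333333 to remove the quadratic term: y³ + p·y + q = 0 with p = s − (tr M)²/3 = -22.333333 and q = −2(tr M)³/27 + (tr M)·s/3 − det M = 27.407407.
Three real roots ⇒ use the trigonometric (Viète) form: r = 2√(−p/3) = 5.456902, φ = arccos(3q/(p·r)) = arccos(-0.674667) = 2.311310 rad.
y_k = r·cos(φ/3 − 2πk/3) for k = 0, 1, 2 gives y = 3.915909, 1.333333, -5.249242.
λ_k = y_k − 0.333333 gives λ = 3.5826, 1.0000, -5.5826 (check: the sum is -1.0000 = tr M).

Hence λ_max = 3.5826 and λ_min = -5.5826.


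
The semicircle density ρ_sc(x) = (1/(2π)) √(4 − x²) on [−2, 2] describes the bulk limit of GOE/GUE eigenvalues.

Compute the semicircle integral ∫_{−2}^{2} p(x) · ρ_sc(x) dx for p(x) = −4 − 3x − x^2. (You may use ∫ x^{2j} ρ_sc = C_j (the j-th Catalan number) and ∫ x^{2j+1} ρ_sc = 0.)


Write p(x) = Σ a_i x^i, split into monomials and integrate each against ρ_sc separately.
Using ∫ x^{2j} ρ_sc = C_j = (1/(j+1)) C(2j, j) (Catalan numbers) and ∫ x^{2j+1} ρ_sc = 0 (odd monomials vanish by symmetry):
  i = 0 (even): a_0 · C_{0} = -4 · 1 = -4
  i = 1 (odd): ∫ x^1 ρ_sc = 0 (vanishes)
  i = 2 (even): a_2 · C_{1} = -1 · 1 = -1

Summing the contributions: ∫_{−2}^{2} p(x) ρ_sc(x) dx = (-4) + (-1) = -5.


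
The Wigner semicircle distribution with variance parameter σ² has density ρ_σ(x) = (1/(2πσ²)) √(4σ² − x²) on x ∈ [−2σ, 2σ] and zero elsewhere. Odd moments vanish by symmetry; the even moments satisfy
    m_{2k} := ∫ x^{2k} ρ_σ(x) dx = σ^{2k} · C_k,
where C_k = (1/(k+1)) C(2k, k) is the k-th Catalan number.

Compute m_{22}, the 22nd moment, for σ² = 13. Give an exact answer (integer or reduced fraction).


By the scaled semicircle moment identity, m_{2k} = σ^{2k} · C_k with k = 11.
C_11 = (1/(k+1)) · C(2k, k) = (1/12) · C(22, 11) = (1/12) · 705432 = 58786.
σ^{2k} = (σ²)^k = (13)^11 = 1792160394037.

Therefore m_{22} = σ^{22} · C_11 = 1792160394037 · 58786 = 105353940923859082.


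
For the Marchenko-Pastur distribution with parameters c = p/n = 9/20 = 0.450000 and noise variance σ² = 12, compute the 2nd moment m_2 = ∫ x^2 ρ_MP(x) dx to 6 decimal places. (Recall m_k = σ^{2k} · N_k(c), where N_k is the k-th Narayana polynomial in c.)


E[X²] = σ⁴ (1 + c) (second MP moment). With σ² = 12 (so σ⁴ = 144) and c = 9/20 = 0.450000: E[X²] = 144 · (1 + 0.450000) = 144 · 1.450000.

So E[X^2] = 208.800000.


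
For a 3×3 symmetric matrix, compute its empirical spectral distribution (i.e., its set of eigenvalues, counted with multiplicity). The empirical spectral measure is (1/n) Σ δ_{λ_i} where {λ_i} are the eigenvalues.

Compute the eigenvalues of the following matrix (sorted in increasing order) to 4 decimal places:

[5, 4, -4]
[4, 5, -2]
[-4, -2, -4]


Since M is real symmetric, all three eigenvalues are real; they are the roots of det(λI − M) = λ³ − (tr M) λ² + s λ − det M, where s is the sum of the principal 2×2 minors.
tr M = 5 + 5 + (-4) = 6.
s = (5·5 − 4²) + (5·(-4) − (-4)²) + (5·(-4) − (-2)²) = 9 + (-36) + (-24) = -51.
det M (expand along row 1) = 5·(-24) − 4·(-24) + (-4)·12 = -72.
Characteristic polynomial: λ³ − 6λ² − 51λ + 72 = 0.
Substitute λ = y + (tr M)/3 = y + 2.000000 to remove the quadratic term: y³ + p·y + q = 0 with p = s − (tr M)²/3 = -63.000000 and q = −2(tr M)³/27 + (tr M)·s/3 − det M = -46.000000.
Three real roots ⇒ use the trigonometric (Viète) form: r = 2√(−p/3) = 9.165151, φ = arccos(3q/(p·r)) = arccos(0.239001) = 1.329460 rad.
y_k = r·cos(φ/3 − 2πk/3) for k = 0, 1, 2 gives y = 8.279835, -0.736500, -7.543335.
λ_k = y_k + 2.000000 gives λ = 10.2798, 1.2635, -5.5433 (check: the sum is 6.0000 = tr M).

Eigenvalues sorted in increasing order: [-5.5433, 1.2635, 10.2798].


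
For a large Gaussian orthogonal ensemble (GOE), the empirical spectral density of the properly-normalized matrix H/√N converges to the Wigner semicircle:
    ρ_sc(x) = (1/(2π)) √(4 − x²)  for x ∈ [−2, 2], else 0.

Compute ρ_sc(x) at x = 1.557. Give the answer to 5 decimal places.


ρ_sc(x) = (1/(2π)) √(4 − x²). With x = 1.557:
  4 − x² = 4 − (1.557)² = 4 − 2.424249 = 1.575751.
  √(4 − x²) = 1.255289.
  1/(2π) = 0.159155.
  ρ_sc(1.557) = 0.159155 · 1.255289 = 0.199785.

Rounded to 5 decimal places: ρ_sc(1.557) ≈ 0.19979.


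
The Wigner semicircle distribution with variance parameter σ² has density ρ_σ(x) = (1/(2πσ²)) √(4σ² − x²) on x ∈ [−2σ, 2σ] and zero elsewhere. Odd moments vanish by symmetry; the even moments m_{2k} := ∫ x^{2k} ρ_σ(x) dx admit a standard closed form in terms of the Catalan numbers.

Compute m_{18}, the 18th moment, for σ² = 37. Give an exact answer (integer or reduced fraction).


By the scaled semicircle moment identity, m_{2k} = σ^{2k} · C_k with k = 9.
C_9 = (1/(k+1)) · C(2k, k) = (1/10) · C(18, 9) = (1/10) · 48620 = 4862.
σ^{2k} = (σ²)^k = (37)^9 = 129961739795077.

Therefore m_{18} = σ^{18} · C_9 = 129961739795077 · 4862 = 631873978883664374.


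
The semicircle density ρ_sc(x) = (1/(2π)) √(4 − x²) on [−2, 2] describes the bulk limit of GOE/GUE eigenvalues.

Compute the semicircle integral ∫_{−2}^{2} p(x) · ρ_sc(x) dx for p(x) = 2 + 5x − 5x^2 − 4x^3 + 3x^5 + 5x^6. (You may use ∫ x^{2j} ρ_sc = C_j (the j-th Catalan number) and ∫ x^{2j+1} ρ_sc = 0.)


Write p(x) = Σ a_i x^i, split into monomials and integrate each against ρ_sc separately.
Using ∫ x^{2j} ρ_sc = C_j = (1/(j+1)) C(2j, j) (Catalan numbers) and ∫ x^{2j+1} ρ_sc = 0 (odd monomials vanish by symmetry):
  i = 0 (even): a_0 · C_{0} = 2 · 1 = 2
  i = 1 (odd): ∫ x^1 ρ_sc = 0 (vanishes)
  i = 2 (even): a_2 · C_{1} = -5 · 1 = -5
  i = 3 (odd): ∫ x^3 ρ_sc = 0 (vanishes)
  i = 5 (odd): ∫ x^5 ρ_sc = 0 (vanishes)
  i = 6 (even): a_6 · C_{3} = 5 · 5 = 25

Summing the contributions: ∫_{−2}^{2} p(x) ρ_sc(x) dx = 2 + (-5) + 25 = 22.


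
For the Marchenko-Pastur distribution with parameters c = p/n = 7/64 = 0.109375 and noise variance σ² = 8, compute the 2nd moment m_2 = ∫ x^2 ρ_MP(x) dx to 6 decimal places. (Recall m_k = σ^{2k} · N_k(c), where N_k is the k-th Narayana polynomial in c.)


E[X²] = σ⁴ (1 + c) (second MP moment). With σ² = 8 (so σ⁴ = 64) and c = 7/64 = 0.109375: E[X²] = 64 · (1 + 0.109375) = 64 · 1.109375.

So E[X^2] = 71.000000.


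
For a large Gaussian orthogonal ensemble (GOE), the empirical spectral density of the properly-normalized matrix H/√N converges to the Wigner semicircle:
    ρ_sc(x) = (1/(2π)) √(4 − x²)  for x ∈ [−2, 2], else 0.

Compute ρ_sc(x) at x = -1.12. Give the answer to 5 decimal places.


ρ_sc(x) = (1/(2π)) √(4 − x²). With x = -1.12:
  4 − x² = 4 − (-1.12)² = 4 − 1.254400 = 2.745600.
  √(4 − x²) = 1.656985.
  1/(2π) = 0.159155.
  ρ_sc(-1.12) = 0.159155 · 1.656985 = 0.263717.

Rounded to 5 decimal places: ρ_sc(-1.12) ≈ 0.26372.


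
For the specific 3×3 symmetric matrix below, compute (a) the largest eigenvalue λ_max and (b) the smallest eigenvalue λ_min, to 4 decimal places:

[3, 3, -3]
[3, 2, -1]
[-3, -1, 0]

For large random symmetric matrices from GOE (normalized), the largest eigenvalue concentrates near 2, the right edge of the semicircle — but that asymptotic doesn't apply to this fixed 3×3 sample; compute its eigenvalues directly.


Since M is real symmetric, all three eigenvalues are real; they are the roots of det(λI − M) = λ³ − (tr M) λ² + s λ − det M, where s is the sum of the principal 2×2 minors.
tr M = 3 + 2 + 0 = 5.
s = (3·2 − 3²) + (3·0 − (-3)²) + (2·0 − (-1)²) = -3 + (-9) + (-1) = -13.
det M (expand along row 1) = 3·(-1) − 3·(-3) + (-3)·3 = -3.
Characteristic polynomial: λ³ − 5λ² − 13λ + 3 = 0.
Substitute λ = y + (tr M)/3 = y + 1.666667 to remove the quadratic term: y³ + p·y + q = 0 with p = s − (tr M)²/3 = -21.333333 and q = −2(tr M)³/27 + (tr M)·s/3 − det M = -27.925926.
Three real roots ⇒ use the trigonometric (Viète) form: r = 2√(−p/3) = 5.333333, φ = arccos(3q/(p·r)) = arccos(0.736328) = 0.743169 rad.
y_k = r·cos(φ/3 − 2πk/3) for k = 0, 1, 2 gives y = 5.170524, -1.452745, -3.717779.
λ_k = y_k + 1.666667 gives λ = 6.8372, 0.2139, -2.0511 (check: the sum is 5.0000 = tr M).

Hence λ_max = 6.8372 and λ_min = -2.0511.


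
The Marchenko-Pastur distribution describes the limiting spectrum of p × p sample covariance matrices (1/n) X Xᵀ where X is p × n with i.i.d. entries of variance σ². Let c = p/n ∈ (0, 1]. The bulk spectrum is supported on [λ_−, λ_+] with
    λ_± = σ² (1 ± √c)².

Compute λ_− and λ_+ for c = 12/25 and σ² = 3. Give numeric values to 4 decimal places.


c = 12/25 = 0.480000; √c = 0.692820.
λ_− = σ² (1 − √c)² = 3 · (1 − 0.692820)² = 3 · (0.307180)² = 0.283078.
λ_+ = σ² (1 + √c)² = 3 · (1 + 0.692820)² = 3 · (1.692820)² = 8.596922.

Rounded to 4 decimal places: λ_− ≈ 0.2831, λ_+ ≈ 8.5969.
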